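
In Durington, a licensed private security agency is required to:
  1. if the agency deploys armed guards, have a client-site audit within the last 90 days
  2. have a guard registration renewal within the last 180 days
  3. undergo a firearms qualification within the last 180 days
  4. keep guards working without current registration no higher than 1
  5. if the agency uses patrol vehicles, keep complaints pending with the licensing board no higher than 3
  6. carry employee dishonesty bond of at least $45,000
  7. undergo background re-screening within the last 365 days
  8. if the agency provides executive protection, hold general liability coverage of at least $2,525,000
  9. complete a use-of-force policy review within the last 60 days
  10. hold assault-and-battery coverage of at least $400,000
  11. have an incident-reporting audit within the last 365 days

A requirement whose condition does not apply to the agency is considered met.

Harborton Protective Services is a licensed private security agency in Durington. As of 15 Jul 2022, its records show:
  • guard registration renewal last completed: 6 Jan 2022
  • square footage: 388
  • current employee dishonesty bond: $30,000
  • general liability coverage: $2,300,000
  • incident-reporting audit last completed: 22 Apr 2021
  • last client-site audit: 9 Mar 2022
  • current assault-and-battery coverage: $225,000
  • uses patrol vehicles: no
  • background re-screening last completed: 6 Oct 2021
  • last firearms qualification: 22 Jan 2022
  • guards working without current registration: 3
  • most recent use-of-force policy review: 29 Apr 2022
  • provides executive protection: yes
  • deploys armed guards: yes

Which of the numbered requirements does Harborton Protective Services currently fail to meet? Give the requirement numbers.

1. condition 'deploys armed guards' holds; client-site audit 128 days ago vs limit 90 → not met
2. guard registration renewal 190 days ago vs limit 180 → not met
3. firearms qualification 174 days ago vs limit 180 → met
4. guards working without current registration 3 > 1 → not met
5. condition 'uses patrol vehicles' does not hold → requirement n/a → met
6. employee dishonesty bond $30,000 < $45,000 → not met
7. background re-screening 282 days ago vs limit 365 → met
8. condition 'provides executive protection' holds; general liability coverage $2,300,000 < $2,525,000 → not met
9. use-of-force policy review 77 days ago vs limit 60 → not met
10. assault-and-battery coverage $225,000 < $400,000 → not met
11. incident-reporting audit 449 days ago vs limit 365 → not met
Not met: 1, 2, 4, 6, 8, 9, 10, 11

1, 2, 4, 6, 8, 9, 10, 11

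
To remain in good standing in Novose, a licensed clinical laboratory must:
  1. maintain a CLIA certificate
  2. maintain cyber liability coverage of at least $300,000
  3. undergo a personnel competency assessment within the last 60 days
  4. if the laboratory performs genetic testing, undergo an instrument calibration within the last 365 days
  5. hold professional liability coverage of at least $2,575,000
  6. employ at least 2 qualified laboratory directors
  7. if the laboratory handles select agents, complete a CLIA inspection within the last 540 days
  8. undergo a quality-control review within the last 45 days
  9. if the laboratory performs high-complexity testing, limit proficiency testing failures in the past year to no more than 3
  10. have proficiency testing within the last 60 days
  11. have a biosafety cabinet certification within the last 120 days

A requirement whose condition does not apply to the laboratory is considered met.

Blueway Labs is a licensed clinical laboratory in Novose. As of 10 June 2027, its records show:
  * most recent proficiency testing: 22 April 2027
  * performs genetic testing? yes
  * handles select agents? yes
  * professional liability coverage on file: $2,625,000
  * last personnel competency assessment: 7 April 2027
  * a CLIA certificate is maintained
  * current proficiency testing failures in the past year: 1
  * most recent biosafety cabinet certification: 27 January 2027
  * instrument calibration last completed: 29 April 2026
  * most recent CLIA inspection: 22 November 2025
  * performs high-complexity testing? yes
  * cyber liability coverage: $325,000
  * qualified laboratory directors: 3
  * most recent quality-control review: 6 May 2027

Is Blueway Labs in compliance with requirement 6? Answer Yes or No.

6. qualified laboratory directors 3 ≥ 2 → met

Yes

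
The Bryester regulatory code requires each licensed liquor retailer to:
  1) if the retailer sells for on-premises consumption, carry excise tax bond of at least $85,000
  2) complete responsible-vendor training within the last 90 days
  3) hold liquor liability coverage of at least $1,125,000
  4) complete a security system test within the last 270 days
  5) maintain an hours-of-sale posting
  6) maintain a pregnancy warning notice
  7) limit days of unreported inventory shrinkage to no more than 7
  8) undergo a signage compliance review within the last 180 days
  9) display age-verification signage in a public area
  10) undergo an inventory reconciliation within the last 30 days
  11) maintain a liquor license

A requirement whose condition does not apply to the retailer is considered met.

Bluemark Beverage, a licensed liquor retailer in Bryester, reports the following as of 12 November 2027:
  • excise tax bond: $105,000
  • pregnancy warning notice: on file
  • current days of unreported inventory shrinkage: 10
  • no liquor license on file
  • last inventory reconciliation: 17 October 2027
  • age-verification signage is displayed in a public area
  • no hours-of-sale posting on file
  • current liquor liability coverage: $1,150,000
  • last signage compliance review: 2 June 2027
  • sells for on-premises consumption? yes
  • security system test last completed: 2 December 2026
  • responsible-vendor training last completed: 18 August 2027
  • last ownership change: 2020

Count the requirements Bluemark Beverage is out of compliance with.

1. condition 'sells for on-premises consumption' holds; excise tax bond $105,000 ≥ $85,000 → met
2. responsible-vendor training 86 days ago vs limit 90 → met
3. liquor liability coverage $1,150,000 ≥ $1,125,000 → met
4. security system test 345 days ago vs limit 270 → not met
5. hours-of-sale posting absent → not met
6. pregnancy warning notice present → met
7. days of unreported inventory shrinkage 10 > 7 → not met
8. signage compliance review 163 days ago vs limit 180 → met
9. age-verification signage present → met
10. inventory reconciliation 26 days ago vs limit 30 → met
11. liquor license absent → not met
Not met: 4 of 11

4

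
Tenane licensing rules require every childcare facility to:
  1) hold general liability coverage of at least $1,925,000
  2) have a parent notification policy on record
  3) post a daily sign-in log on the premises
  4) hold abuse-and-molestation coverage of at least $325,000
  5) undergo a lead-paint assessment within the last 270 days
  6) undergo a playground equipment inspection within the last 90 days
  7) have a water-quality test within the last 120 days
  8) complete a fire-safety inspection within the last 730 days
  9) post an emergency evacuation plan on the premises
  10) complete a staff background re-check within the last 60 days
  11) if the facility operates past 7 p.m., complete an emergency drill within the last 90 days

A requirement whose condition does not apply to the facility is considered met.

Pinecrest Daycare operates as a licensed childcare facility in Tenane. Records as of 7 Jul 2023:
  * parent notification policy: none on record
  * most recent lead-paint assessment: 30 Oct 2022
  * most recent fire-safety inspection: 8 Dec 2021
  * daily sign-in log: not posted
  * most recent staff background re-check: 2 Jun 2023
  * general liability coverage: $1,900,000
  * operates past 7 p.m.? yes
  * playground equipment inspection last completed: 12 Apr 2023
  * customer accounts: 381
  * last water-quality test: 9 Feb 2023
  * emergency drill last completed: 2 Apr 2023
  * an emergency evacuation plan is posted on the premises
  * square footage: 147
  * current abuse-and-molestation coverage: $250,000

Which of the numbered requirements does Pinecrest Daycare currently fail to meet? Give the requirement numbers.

1. general liability coverage $1,900,000 < $1,925,000 → not met
2. parent notification policy absent → not met
3. daily sign-in log absent → not met
4. abuse-and-molestation coverage $250,000 < $325,000 → not met
5. lead-paint assessment 250 days ago vs limit 270 → met
6. playground equipment inspection 86 days ago vs limit 90 → met
7. water-quality test 148 days ago vs limit 120 → not met
8. fire-safety inspection 576 days ago vs limit 730 → met
9. emergency evacuation plan present → met
10. staff background re-check 35 days ago vs limit 60 → met
11. condition 'operates past 7 p.m.' holds; emergency drill 96 days ago vs limit 90 → not met
Not met: 1, 2, 3, 4, 7, 11

1, 2, 3, 4, 7, 11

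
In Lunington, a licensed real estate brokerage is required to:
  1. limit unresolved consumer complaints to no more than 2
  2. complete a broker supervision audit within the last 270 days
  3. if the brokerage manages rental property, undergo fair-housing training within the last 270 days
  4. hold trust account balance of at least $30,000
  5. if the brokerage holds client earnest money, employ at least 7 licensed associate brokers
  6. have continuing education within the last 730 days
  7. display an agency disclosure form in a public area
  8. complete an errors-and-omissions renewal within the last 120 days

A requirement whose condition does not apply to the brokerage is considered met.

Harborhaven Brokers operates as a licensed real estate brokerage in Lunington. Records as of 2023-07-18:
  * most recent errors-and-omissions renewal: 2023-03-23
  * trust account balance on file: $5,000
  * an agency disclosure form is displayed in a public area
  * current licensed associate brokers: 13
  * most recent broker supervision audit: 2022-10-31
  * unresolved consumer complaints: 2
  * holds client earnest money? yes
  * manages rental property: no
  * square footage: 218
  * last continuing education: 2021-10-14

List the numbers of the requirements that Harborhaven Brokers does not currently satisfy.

4

1. unresolved consumer complaints 2 ≤ 2 → met
2. broker supervision audit 260 days ago vs limit 270 → met
3. condition 'manages rental property' does not hold → requirement n/a → met
4. trust account balance $5,000 < $30,000 → not met
5. condition 'holds client earnest money' holds; licensed associate brokers 13 ≥ 7 → met
6. continuing education 642 days ago vs limit 730 → met
7. agency disclosure form present → met
8. errors-and-omissions renewal 117 days ago vs limit 120 → met
Not met: 4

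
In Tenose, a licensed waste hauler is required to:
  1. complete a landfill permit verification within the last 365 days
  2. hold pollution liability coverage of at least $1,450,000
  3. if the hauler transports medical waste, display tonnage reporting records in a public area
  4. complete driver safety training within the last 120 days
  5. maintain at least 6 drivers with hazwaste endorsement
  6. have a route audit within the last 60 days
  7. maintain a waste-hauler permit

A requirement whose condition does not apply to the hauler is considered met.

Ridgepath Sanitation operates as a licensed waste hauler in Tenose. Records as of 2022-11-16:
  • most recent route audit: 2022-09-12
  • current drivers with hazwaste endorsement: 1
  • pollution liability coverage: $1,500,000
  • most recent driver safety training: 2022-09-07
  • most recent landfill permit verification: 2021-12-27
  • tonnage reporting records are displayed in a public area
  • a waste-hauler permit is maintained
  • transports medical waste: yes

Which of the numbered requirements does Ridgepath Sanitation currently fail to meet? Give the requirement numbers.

1. landfill permit verification 324 days ago vs limit 365 → met
2. pollution liability coverage $1,500,000 ≥ $1,450,000 → met
3. condition 'transports medical waste' holds; tonnage reporting records present → met
4. driver safety training 70 days ago vs limit 120 → met
5. drivers with hazwaste endorsement 1 < 6 → not met
6. route audit 65 days ago vs limit 60 → not met
7. waste-hauler permit present → met
Not met: 5, 6

5, 6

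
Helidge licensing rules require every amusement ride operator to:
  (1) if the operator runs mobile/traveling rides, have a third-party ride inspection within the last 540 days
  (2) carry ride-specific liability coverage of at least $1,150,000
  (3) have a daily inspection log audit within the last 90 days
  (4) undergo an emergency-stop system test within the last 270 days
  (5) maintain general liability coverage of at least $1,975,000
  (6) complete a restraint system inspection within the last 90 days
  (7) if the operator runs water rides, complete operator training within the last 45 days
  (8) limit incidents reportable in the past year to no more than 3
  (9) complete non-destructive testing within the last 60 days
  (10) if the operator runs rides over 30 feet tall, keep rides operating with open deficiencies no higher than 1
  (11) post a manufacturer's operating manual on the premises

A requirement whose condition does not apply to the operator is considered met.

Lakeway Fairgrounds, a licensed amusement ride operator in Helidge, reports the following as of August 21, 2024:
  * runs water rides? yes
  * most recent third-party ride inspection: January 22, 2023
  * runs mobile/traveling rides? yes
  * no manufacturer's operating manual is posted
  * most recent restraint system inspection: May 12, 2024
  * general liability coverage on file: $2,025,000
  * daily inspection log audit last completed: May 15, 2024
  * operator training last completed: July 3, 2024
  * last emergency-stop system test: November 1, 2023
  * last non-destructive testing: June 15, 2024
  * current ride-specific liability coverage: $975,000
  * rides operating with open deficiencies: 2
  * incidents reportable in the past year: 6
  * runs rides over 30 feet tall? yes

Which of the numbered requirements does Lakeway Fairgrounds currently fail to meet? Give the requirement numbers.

1. condition 'runs mobile/traveling rides' holds; third-party ride inspection 577 days ago vs limit 540 → not met
2. ride-specific liability coverage $975,000 < $1,150,000 → not met
3. daily inspection log audit 98 days ago vs limit 90 → not met
4. emergency-stop system test 294 days ago vs limit 270 → not met
5. general liability coverage $2,025,000 ≥ $1,975,000 → met
6. restraint system inspection 101 days ago vs limit 90 → not met
7. condition 'runs water rides' holds; operator training 49 days ago vs limit 45 → not met
8. incidents reportable in the past year 6 > 3 → not met
9. non-destructive testing 67 days ago vs limit 60 → not met
10. condition 'runs rides over 30 feet tall' holds; rides operating with open deficiencies 2 > 1 → not met
11. manufacturer's operating manual absent → not met
Not met: 1, 2, 3, 4, 6, 7, 8, 9, 10, 11

1, 2, 3, 4, 6, 7, 8, 9, 10, 11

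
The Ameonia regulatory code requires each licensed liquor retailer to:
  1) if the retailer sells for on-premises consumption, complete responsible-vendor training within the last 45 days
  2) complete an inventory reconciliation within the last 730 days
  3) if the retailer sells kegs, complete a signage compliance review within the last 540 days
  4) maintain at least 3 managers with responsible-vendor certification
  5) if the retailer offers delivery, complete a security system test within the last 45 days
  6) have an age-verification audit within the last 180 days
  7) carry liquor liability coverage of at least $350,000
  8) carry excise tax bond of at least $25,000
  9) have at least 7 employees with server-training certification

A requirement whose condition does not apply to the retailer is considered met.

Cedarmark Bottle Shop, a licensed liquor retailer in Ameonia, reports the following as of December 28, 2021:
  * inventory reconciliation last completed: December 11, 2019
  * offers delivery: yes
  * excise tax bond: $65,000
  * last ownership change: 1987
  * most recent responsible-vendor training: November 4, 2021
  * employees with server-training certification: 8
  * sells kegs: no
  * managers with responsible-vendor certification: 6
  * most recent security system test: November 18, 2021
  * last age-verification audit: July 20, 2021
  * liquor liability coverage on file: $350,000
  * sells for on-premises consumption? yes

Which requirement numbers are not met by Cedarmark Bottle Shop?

1, 2

1. condition 'sells for on-premises consumption' holds; responsible-vendor training 54 days ago vs limit 45 → not met
2. inventory reconciliation 748 days ago vs limit 730 → not met
3. condition 'sells kegs' does not hold → requirement n/a → met
4. managers with responsible-vendor certification 6 ≥ 3 → met
5. condition 'offers delivery' holds; security system test 40 days ago vs limit 45 → met
6. age-verification audit 161 days ago vs limit 180 → met
7. liquor liability coverage $350,000 ≥ $350,000 → met
8. excise tax bond $65,000 ≥ $25,000 → met
9. employees with server-training certification 8 ≥ 7 → met
Not met: 1, 2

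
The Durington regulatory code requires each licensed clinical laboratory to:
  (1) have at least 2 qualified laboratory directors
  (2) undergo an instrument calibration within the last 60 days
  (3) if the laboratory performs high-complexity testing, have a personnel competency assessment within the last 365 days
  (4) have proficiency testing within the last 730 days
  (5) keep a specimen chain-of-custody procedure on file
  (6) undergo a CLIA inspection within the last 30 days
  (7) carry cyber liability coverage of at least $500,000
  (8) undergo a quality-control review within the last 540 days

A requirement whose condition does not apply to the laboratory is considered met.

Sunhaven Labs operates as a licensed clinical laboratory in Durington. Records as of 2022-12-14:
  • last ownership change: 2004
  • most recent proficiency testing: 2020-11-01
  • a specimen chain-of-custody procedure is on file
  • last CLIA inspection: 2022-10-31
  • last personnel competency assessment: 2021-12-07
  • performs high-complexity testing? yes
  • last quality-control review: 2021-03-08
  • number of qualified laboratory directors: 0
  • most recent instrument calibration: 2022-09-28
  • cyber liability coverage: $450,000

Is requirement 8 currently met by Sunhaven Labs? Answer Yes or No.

8. quality-control review 646 days ago vs limit 540 → not met

No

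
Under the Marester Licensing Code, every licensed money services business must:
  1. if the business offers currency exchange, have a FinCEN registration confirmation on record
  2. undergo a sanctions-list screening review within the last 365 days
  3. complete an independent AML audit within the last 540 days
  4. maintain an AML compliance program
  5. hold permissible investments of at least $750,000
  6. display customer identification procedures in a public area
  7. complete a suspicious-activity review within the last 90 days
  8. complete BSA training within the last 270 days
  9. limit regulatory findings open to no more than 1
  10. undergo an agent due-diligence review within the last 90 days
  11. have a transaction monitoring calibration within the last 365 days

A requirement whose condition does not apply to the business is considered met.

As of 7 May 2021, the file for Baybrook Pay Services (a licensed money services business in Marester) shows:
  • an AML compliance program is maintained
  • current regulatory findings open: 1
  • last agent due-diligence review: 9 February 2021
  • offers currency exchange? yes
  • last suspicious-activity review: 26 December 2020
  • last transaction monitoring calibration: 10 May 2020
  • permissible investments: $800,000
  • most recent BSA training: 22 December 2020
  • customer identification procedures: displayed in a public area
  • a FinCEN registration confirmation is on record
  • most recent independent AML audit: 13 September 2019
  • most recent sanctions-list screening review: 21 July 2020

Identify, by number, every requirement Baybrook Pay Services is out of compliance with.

3, 7

1. condition 'offers currency exchange' holds; FinCEN registration confirmation present → met
2. sanctions-list screening review 290 days ago vs limit 365 → met
3. independent AML audit 602 days ago vs limit 540 → not met
4. AML compliance program present → met
5. permissible investments $800,000 ≥ $750,000 → met
6. customer identification procedures present → met
7. suspicious-activity review 132 days ago vs limit 90 → not met
8. BSA training 136 days ago vs limit 270 → met
9. regulatory findings open 1 ≤ 1 → met
10. agent due-diligence review 87 days ago vs limit 90 → met
11. transaction monitoring calibration 362 days ago vs limit 365 → met
Not met: 3, 7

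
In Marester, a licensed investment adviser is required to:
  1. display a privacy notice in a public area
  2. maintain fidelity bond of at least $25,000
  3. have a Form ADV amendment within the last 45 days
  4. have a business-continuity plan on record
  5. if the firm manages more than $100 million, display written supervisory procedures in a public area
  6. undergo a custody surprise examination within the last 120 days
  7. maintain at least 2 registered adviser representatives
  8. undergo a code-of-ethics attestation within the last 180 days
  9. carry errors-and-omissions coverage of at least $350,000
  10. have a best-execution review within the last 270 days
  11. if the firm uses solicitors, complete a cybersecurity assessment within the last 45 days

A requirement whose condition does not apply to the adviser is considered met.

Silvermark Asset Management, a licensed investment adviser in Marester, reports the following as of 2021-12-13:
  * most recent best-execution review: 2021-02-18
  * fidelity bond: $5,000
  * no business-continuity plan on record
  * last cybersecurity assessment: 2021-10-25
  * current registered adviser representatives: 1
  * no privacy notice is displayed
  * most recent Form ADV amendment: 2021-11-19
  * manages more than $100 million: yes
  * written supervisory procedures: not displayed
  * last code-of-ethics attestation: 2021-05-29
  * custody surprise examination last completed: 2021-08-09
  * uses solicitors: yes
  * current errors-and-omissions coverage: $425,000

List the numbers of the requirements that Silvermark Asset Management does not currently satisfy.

1. privacy notice absent → not met
2. fidelity bond $5,000 < $25,000 → not met
3. Form ADV amendment 24 days ago vs limit 45 → met
4. business-continuity plan absent → not met
5. condition 'manages more than $100 million' holds; written supervisory procedures absent → not met
6. custody surprise examination 126 days ago vs limit 120 → not met
7. registered adviser representatives 1 < 2 → not met
8. code-of-ethics attestation 198 days ago vs limit 180 → not met
9. errors-and-omissions coverage $425,000 ≥ $350,000 → met
10. best-execution review 298 days ago vs limit 270 → not met
11. condition 'uses solicitors' holds; cybersecurity assessment 49 days ago vs limit 45 → not met
Not met: 1, 2, 4, 5, 6, 7, 8, 10, 11

1, 2, 4, 5, 6, 7, 8, 10, 11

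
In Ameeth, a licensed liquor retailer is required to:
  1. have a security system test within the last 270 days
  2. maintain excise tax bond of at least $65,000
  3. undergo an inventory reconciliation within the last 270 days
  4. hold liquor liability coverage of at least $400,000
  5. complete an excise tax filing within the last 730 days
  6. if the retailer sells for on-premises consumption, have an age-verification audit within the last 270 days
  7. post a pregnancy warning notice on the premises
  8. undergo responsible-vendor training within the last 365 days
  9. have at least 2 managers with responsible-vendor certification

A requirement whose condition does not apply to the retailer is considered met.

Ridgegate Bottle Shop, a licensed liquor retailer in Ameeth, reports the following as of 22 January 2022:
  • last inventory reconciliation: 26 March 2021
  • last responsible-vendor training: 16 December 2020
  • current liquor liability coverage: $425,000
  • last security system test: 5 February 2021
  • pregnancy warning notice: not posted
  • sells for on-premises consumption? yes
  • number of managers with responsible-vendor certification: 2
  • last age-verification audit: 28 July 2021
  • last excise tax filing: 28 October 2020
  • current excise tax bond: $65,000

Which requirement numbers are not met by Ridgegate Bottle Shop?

1. security system test 351 days ago vs limit 270 → not met
2. excise tax bond $65,000 ≥ $65,000 → met
3. inventory reconciliation 302 days ago vs limit 270 → not met
4. liquor liability coverage $425,000 ≥ $400,000 → met
5. excise tax filing 451 days ago vs limit 730 → met
6. condition 'sells for on-premises consumption' holds; age-verification audit 178 days ago vs limit 270 → met
7. pregnancy warning notice absent → not met
8. responsible-vendor training 402 days ago vs limit 365 → not met
9. managers with responsible-vendor certification 2 ≥ 2 → met
Not met: 1, 3, 7, 8

1, 3, 7, 8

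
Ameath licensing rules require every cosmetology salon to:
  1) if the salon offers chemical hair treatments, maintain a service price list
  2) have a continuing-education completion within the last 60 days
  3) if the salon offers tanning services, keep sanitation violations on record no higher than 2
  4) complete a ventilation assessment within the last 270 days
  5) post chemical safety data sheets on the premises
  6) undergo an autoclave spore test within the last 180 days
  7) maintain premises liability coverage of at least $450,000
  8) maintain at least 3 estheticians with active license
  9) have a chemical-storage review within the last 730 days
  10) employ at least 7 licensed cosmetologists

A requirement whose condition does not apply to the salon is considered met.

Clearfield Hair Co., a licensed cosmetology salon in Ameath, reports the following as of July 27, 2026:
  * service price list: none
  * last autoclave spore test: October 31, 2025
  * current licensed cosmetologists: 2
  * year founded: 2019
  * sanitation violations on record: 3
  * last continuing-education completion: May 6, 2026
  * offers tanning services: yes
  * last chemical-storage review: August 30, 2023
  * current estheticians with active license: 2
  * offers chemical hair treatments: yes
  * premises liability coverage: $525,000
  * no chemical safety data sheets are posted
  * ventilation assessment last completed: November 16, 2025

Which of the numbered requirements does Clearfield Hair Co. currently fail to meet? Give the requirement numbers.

1, 2, 3, 5, 6, 8, 9, 10

1. condition 'offers chemical hair treatments' holds; service price list absent → not met
2. continuing-education completion 82 days ago vs limit 60 → not met
3. condition 'offers tanning services' holds; sanitation violations on record 3 > 2 → not met
4. ventilation assessment 253 days ago vs limit 270 → met
5. chemical safety data sheets absent → not met
6. autoclave spore test 269 days ago vs limit 180 → not met
7. premises liability coverage $525,000 ≥ $450,000 → met
8. estheticians with active license 2 < 3 → not met
9. chemical-storage review 1062 days ago vs limit 730 → not met
10. licensed cosmetologists 2 < 7 → not met
Not met: 1, 2, 3, 5, 6, 8, 9, 10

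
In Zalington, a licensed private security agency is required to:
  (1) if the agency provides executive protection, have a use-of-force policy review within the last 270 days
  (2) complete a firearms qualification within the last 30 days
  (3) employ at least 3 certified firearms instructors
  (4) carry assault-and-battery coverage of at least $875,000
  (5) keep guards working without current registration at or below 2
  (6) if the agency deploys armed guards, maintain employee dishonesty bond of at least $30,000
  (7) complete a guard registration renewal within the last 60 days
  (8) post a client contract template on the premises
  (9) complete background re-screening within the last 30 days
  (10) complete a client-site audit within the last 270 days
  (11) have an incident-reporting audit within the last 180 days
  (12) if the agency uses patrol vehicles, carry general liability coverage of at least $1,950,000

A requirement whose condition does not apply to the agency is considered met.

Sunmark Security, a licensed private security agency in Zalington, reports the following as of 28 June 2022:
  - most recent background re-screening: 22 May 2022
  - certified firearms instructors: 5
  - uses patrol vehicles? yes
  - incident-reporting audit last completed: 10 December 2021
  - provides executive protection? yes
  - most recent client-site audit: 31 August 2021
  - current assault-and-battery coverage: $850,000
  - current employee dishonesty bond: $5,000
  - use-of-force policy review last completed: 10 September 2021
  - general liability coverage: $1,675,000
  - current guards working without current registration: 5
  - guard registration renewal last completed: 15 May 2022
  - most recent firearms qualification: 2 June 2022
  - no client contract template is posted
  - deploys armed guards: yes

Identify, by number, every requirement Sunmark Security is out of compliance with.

1, 4, 5, 6, 8, 9, 10, 11, 12

1. condition 'provides executive protection' holds; use-of-force policy review 291 days ago vs limit 270 → not met
2. firearms qualification 26 days ago vs limit 30 → met
3. certified firearms instructors 5 ≥ 3 → met
4. assault-and-battery coverage $850,000 < $875,000 → not met
5. guards working without current registration 5 > 2 → not met
6. condition 'deploys armed guards' holds; employee dishonesty bond $5,000 < $30,000 → not met
7. guard registration renewal 44 days ago vs limit 60 → met
8. client contract template absent → not met
9. background re-screening 37 days ago vs limit 30 → not met
10. client-site audit 301 days ago vs limit 270 → not met
11. incident-reporting audit 200 days ago vs limit 180 → not met
12. condition 'uses patrol vehicles' holds; general liability coverage $1,675,000 < $1,950,000 → not met
Not met: 1, 4, 5, 6, 8, 9, 10, 11, 12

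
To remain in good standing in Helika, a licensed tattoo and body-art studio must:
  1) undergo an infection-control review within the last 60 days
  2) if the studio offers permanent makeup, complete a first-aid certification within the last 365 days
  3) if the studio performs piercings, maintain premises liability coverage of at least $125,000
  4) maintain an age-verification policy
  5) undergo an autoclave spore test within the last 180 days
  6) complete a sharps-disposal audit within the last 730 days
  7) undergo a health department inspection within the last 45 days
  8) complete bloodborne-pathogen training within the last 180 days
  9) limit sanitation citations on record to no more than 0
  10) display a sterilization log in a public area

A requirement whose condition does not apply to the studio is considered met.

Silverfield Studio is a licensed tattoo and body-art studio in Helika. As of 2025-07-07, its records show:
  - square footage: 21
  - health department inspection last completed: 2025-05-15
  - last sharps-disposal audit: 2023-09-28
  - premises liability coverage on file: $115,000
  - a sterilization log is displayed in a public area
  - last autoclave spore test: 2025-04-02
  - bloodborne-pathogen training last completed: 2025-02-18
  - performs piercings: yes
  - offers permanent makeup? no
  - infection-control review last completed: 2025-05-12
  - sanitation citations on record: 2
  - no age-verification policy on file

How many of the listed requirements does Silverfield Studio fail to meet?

4

1. infection-control review 56 days ago vs limit 60 → met
2. condition 'offers permanent makeup' does not hold → requirement n/a → met
3. condition 'performs piercings' holds; premises liability coverage $115,000 < $125,000 → not met
4. age-verification policy absent → not met
5. autoclave spore test 96 days ago vs limit 180 → met
6. sharps-disposal audit 648 days ago vs limit 730 → met
7. health department inspection 53 days ago vs limit 45 → not met
8. bloodborne-pathogen training 139 days ago vs limit 180 → met
9. sanitation citations on record 2 > 0 → not met
10. sterilization log present → met
Not met: 4 of 10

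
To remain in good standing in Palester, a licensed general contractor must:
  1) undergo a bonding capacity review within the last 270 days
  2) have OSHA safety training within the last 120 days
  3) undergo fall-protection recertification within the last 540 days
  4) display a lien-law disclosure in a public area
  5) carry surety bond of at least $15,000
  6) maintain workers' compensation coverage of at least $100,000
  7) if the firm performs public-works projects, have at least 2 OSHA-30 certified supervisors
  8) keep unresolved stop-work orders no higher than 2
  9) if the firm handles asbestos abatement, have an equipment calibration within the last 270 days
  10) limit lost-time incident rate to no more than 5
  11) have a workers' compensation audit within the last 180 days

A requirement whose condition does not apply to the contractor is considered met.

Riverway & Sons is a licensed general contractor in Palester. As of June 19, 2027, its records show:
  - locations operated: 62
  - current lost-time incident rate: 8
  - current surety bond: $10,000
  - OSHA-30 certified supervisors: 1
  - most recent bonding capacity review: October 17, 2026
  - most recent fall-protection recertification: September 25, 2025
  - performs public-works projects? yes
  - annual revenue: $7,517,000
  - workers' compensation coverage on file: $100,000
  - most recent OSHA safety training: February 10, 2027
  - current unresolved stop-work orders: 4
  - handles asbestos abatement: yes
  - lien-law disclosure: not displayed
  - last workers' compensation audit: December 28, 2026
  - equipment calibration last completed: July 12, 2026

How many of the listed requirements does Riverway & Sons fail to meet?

1. bonding capacity review 245 days ago vs limit 270 → met
2. OSHA safety training 129 days ago vs limit 120 → not met
3. fall-protection recertification 632 days ago vs limit 540 → not met
4. lien-law disclosure absent → not met
5. surety bond $10,000 < $15,000 → not met
6. workers' compensation coverage $100,000 ≥ $100,000 → met
7. condition 'performs public-works projects' holds; OSHA-30 certified supervisors 1 < 2 → not met
8. unresolved stop-work orders 4 > 2 → not met
9. condition 'handles asbestos abatement' holds; equipment calibration 342 days ago vs limit 270 → not met
10. lost-time incident rate 8 > 5 → not met
11. workers' compensation audit 173 days ago vs limit 180 → met
Not met: 8 of 11

8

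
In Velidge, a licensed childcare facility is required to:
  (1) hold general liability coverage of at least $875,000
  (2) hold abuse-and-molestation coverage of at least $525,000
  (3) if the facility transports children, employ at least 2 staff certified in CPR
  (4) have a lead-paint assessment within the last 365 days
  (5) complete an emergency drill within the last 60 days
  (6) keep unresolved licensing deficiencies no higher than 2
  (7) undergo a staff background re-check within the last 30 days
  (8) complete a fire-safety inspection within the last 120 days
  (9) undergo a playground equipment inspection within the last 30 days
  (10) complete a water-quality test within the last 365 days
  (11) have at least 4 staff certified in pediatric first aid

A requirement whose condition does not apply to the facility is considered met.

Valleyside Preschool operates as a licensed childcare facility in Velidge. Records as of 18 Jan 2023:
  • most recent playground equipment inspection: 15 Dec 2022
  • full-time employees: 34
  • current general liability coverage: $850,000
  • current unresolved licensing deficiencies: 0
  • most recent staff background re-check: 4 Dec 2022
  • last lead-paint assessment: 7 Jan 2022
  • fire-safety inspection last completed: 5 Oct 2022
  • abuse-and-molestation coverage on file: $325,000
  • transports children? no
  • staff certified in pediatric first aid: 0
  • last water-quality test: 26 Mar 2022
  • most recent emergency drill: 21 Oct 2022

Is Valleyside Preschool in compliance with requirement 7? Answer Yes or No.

7. staff background re-check 45 days ago vs limit 30 → not met

No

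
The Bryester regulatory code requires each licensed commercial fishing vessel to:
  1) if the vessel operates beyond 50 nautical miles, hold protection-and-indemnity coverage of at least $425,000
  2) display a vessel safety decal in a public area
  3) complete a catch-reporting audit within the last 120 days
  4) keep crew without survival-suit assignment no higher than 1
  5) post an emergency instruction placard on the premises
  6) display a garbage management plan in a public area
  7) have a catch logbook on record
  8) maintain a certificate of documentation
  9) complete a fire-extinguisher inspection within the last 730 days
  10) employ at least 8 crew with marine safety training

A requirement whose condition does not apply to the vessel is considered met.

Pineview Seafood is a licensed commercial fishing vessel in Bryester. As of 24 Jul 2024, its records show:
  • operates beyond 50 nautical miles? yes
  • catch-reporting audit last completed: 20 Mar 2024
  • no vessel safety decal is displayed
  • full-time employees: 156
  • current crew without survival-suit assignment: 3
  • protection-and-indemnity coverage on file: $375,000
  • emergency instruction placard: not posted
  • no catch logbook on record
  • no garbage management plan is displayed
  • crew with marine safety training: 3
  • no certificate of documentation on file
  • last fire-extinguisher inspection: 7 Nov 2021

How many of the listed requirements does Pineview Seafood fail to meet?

10

1. condition 'operates beyond 50 nautical miles' holds; protection-and-indemnity coverage $375,000 < $425,000 → not met
2. vessel safety decal absent → not met
3. catch-reporting audit 126 days ago vs limit 120 → not met
4. crew without survival-suit assignment 3 > 1 → not met
5. emergency instruction placard absent → not met
6. garbage management plan absent → not met
7. catch logbook absent → not met
8. certificate of documentation absent → not met
9. fire-extinguisher inspection 990 days ago vs limit 730 → not met
10. crew with marine safety training 3 < 8 → not met
Not met: 10 of 10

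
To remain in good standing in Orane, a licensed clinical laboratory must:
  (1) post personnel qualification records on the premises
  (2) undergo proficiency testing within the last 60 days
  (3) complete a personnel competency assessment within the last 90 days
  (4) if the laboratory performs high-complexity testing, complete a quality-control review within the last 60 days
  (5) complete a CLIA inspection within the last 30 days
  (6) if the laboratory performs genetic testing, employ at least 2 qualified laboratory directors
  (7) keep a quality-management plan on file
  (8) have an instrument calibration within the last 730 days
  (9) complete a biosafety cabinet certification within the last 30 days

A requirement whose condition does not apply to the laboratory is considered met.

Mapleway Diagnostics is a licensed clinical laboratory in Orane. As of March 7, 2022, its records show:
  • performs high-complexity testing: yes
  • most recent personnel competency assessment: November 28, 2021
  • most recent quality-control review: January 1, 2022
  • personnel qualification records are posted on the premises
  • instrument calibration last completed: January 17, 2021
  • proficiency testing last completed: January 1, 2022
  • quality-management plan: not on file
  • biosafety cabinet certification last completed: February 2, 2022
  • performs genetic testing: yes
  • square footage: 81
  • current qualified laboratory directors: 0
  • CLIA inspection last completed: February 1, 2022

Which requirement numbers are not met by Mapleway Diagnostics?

1. personnel qualification records present → met
2. proficiency testing 65 days ago vs limit 60 → not met
3. personnel competency assessment 99 days ago vs limit 90 → not met
4. condition 'performs high-complexity testing' holds; quality-control review 65 days ago vs limit 60 → not met
5. CLIA inspection 34 days ago vs limit 30 → not met
6. condition 'performs genetic testing' holds; qualified laboratory directors 0 < 2 → not met
7. quality-management plan absent → not met
8. instrument calibration 414 days ago vs limit 730 → met
9. biosafety cabinet certification 33 days ago vs limit 30 → not met
Not met: 2, 3, 4, 5, 6, 7, 9

2, 3, 4, 5, 6, 7, 9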